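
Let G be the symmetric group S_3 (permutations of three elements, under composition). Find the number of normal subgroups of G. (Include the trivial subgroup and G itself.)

G has 6 subgroups. Checking conjugation-invariance by order — order 1: 1/1 normal; order 2: 0/3 normal; order 3: 1/1 normal; order 6: 1/1 normal.
Total normal subgroups: 3.

3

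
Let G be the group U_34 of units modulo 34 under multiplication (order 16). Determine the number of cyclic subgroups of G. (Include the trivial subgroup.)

5

A cyclic subgroup of order d is generated by each of its φ(d) elements of order d, so the cyclic subgroups of order d number (#elements of order d)/φ(d).
Cyclic subgroups by order — order 1: 1; order 2: 1; order 4: 1; order 8: 1; order 16: 1.
Total: 5.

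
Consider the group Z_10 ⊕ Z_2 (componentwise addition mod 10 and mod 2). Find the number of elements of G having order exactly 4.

An element (a,b) has order lcm(ord(a), ord(b)); count pairs with lcm equal to 4.
Enumerating gives 0 such elements.

0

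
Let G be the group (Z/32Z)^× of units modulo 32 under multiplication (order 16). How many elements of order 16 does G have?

0

No element of G has order 16 (even though 16 | 16).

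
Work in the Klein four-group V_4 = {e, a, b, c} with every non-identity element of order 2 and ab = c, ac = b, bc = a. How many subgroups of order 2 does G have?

|G| = 4 and 2 | 4, so subgroups of order 2 are possible by Lagrange.
The subgroups of order 2 are: {e, a}; {e, b}; {e, c}.
So G has 3 subgroups of order 2.

3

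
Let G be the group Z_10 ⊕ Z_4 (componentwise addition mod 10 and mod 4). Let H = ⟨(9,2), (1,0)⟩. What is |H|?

|⟨(9,2)⟩| = 10 and |⟨(1,0)⟩| = 10, so |H| is a multiple of lcm(10, 10) = 10 and divides |G| = 40.
Closing under the operation: H = {(0,0), (0,2), (1,0), (1,2), (2,0), (2,2), (3,0), (3,2), (4,0), (4,2), (5,0), (5,2), (6,0), (6,2), (7,0), (7,2), (8,0), (8,2), (9,0), (9,2)}, so |H| = 20.

20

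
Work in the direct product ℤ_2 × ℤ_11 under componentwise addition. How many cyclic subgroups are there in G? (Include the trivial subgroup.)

Group the elements of G by the cyclic subgroup they generate; each cyclic subgroup of order d accounts for φ(d) elements.
Cyclic subgroups by order — order 1: 1; order 2: 1; order 11: 1; order 22: 1.
Total: 4.

4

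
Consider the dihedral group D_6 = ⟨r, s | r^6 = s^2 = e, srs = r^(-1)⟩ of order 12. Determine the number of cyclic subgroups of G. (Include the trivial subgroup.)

A cyclic subgroup of order d is generated by each of its φ(d) elements of order d, so the cyclic subgroups of order d number (#elements of order d)/φ(d).
Cyclic subgroups by order — order 1: 1; order 2: 7; order 3: 1; order 6: 1.
Total: 10.

10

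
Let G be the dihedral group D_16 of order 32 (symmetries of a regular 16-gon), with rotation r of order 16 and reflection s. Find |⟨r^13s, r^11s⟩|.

16

|⟨r^13s⟩| = 2 and |⟨r^11s⟩| = 2, so |H| is a multiple of lcm(2, 2) = 2 and divides |G| = 32.
Closing under the operation: H = {e, r^2, r^4, r^6, r^8, r^10, r^12, r^14, rs, r^3s, r^5s, r^7s, r^9s, r^11s, r^13s, r^15s}, so |H| = 16.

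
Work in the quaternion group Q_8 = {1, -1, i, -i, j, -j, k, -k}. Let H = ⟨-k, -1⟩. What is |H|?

|⟨-k⟩| = 4 and |⟨-1⟩| = 2, so |H| is a multiple of lcm(4, 2) = 4 and divides |G| = 8.
Closing under the operation: H = {1, -1, k, -k}, so |H| = 4.

4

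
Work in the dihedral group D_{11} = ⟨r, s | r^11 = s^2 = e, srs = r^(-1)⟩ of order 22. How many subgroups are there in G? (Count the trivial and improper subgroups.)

|G| = 22, so by Lagrange every subgroup order divides 22. Divisors: 1, 2, 11, 22.
Subgroups by order — order 1: 1; order 2: 11; order 11: 1; order 22: 1.
Total: 1 + 11 + 1 + 1 = 14.

14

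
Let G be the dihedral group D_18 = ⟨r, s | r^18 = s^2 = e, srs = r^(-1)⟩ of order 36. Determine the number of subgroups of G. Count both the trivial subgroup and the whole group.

45

|G| = 36, so by Lagrange every subgroup order divides 36. Divisors: 1, 2, 3, 4, 6, 9, 12, 18, 36.
Subgroups by order — order 1: 1; order 2: 19; order 3: 1; order 4: 9; order 6: 7; order 9: 1; order 12: 3; order 18: 3; order 36: 1.
Total: 1 + 19 + 1 + 9 + 7 + 1 + 3 + 3 + 1 = 45.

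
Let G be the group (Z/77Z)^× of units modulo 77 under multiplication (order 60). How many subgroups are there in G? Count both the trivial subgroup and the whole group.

|G| = 60, so by Lagrange every subgroup order divides 60. Divisors: 1, 2, 3, 4, 5, 6, 10, 12, 15, 20, 30, 60.
Subgroups by order — order 1: 1; order 2: 3; order 3: 1; order 4: 1; order 5: 1; order 6: 3; order 10: 3; order 12: 1; order 15: 1; order 20: 1; order 30: 3; order 60: 1.
Total: 1 + 3 + 1 + 1 + 1 + 3 + 3 + 1 + 1 + 1 + 3 + 1 = 20.

20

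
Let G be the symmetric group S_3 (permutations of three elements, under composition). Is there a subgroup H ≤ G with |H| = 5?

5 does not divide |G| = 6, so by Lagrange no subgroup of order 5 exists.

No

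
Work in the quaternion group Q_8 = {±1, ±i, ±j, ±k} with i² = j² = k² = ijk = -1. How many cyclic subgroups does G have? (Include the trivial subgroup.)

5

A cyclic subgroup of order d is generated by each of its φ(d) elements of order d, so the cyclic subgroups of order d number (#elements of order d)/φ(d).
Cyclic subgroups by order — order 1: 1; order 2: 1; order 4: 3.
Total: 5.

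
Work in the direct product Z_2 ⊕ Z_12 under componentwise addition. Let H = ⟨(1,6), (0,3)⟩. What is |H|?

8

|⟨(1,6)⟩| = 2 and |⟨(0,3)⟩| = 4, so |H| is a multiple of lcm(2, 4) = 4 and divides |G| = 24.
Closing under the operation: H = {(0,0), (0,3), (0,6), (0,9), (1,0), (1,3), (1,6), (1,9)}, so |H| = 8.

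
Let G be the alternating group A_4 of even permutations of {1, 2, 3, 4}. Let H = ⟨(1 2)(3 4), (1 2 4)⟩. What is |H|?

|⟨(1 2)(3 4)⟩| = 2 and |⟨(1 2 4)⟩| = 3, so |H| is a multiple of lcm(2, 3) = 6 and divides |G| = 12.
Closing {(1 2)(3 4), (1 2 4)} under the group operation gives all of G, so |H| = 12.

12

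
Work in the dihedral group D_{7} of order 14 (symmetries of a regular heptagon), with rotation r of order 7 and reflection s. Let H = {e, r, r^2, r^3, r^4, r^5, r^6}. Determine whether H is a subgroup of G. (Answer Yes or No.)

|H| = 7 divides |G| = 14, consistent with Lagrange.
H contains the identity, every element's inverse is in H, and H is closed under ·: it is a subgroup.
In fact H = ⟨r^4⟩.

Yes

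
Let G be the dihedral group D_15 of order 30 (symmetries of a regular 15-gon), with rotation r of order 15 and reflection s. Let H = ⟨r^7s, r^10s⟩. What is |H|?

|⟨r^7s⟩| = 2 and |⟨r^10s⟩| = 2, so |H| is a multiple of lcm(2, 2) = 2 and divides |G| = 30.
Closing under the operation: H = {e, r^3, r^6, r^9, r^12, rs, r^4s, r^7s, r^10s, r^13s}, so |H| = 10.

10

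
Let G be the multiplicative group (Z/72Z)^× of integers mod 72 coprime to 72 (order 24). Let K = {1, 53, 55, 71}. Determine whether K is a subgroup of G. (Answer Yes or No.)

No

Closure fails: 71 · 53 = 19 ∉ K. So K is not a subgroup.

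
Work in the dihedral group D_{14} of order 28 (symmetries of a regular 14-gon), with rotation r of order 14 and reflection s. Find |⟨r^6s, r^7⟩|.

4

|⟨r^6s⟩| = 2 and |⟨r^7⟩| = 2, so |H| is a multiple of lcm(2, 2) = 2 and divides |G| = 28.
Closing under the operation: H = {e, r^7, r^6s, r^13s}, so |H| = 4.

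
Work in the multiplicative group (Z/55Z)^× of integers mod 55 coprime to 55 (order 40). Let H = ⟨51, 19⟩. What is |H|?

|⟨51⟩| = 10 and |⟨19⟩| = 10, so |H| is a multiple of lcm(10, 10) = 10 and divides |G| = 40.
Closing under the operation: H = {1, 4, 6, 9, 14, 16, 19, 21, 24, 26, 29, 31, 34, 36, 39, 41, 46, 49, 51, 54}, so |H| = 20.

20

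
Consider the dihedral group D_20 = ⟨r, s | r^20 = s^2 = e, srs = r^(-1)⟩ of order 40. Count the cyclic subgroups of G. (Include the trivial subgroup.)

Group the elements of G by the cyclic subgroup they generate; each cyclic subgroup of order d accounts for φ(d) elements.
Cyclic subgroups by order — order 1: 1; order 2: 21; order 4: 1; order 5: 1; order 10: 1; order 20: 1.
Total: 26.

26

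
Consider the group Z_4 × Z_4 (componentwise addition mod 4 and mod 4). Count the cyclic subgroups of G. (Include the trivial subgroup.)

Group the elements of G by the cyclic subgroup they generate; each cyclic subgroup of order d accounts for φ(d) elements.
Cyclic subgroups by order — order 1: 1; order 2: 3; order 4: 6.
Total: 10.

10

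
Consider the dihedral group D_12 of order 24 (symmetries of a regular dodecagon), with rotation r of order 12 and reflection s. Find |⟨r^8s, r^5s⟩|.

|⟨r^8s⟩| = 2 and |⟨r^5s⟩| = 2, so |H| is a multiple of lcm(2, 2) = 2 and divides |G| = 24.
Closing under the operation: H = {e, r^3, r^6, r^9, r^2s, r^5s, r^8s, r^11s}, so |H| = 8.

8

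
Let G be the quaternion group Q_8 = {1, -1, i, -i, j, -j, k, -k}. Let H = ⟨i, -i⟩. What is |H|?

4

|⟨i⟩| = 4 and |⟨-i⟩| = 4, so |H| is a multiple of lcm(4, 4) = 4 and divides |G| = 8.
Closing under the operation: H = {1, -1, i, -i}, so |H| = 4.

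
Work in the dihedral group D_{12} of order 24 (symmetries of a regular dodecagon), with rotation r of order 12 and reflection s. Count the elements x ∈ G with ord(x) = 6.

The elements of order 6 are: r^2, r^10.
That's 2.

2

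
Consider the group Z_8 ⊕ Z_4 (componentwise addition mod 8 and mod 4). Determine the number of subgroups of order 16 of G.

|G| = 32 and 16 | 32, so subgroups of order 16 are possible by Lagrange.
The subgroups of order 16 are: {(0,0), (0,1), (0,2), (0,3), (2,0), (2,1), (2,2), (2,3), (4,0), (4,1), (4,2), (4,3), (6,0), (6,1), (6,2), (6,3)}; {(0,0), (0,2), (1,0), (1,2), (2,0), (2,2), (3,0), (3,2), (4,0), (4,2), (5,0), (5,2), (6,0), (6,2), (7,0), (7,2)}; {(0,0), (0,2), (1,1), (1,3), (2,0), (2,2), (3,1), (3,3), (4,0), (4,2), (5,1), (5,3), (6,0), (6,2), (7,1), (7,3)}.
So G has 3 subgroups of order 16.

3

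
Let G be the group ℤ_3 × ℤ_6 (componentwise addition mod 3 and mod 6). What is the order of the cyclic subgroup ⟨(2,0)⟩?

The order of (2,0) in Z_3 × Z_6 is lcm(ord(2) in Z_3, ord(0) in Z_6).
ord(2) = 3 and ord(0) = 1, so |⟨(2,0)⟩| = lcm(3, 1) = 3.

3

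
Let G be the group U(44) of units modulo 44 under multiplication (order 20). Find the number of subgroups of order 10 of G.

3

|G| = 20 and 10 | 20, so subgroups of order 10 are possible by Lagrange.
The subgroups of order 10 are: {1, 5, 9, 13, 17, 21, 25, 29, 37, 41}; {1, 3, 5, 9, 15, 23, 25, 27, 31, 37}; {1, 5, 7, 9, 19, 25, 35, 37, 39, 43}.
So G has 3 subgroups of order 10.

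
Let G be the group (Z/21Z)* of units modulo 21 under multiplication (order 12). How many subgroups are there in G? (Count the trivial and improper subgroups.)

10

|G| = 12, so by Lagrange every subgroup order divides 12. Divisors: 1, 2, 3, 4, 6, 12.
Subgroups by order — order 1: 1; order 2: 3; order 3: 1; order 4: 1; order 6: 3; order 12: 1.
Total: 1 + 3 + 1 + 1 + 3 + 1 = 10.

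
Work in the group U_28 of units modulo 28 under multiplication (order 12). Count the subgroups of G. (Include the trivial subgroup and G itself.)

10

|G| = 12, so by Lagrange every subgroup order divides 12. Divisors: 1, 2, 3, 4, 6, 12.
Subgroups by order — order 1: 1; order 2: 3; order 3: 1; order 4: 1; order 6: 3; order 12: 1.
Total: 1 + 3 + 1 + 1 + 3 + 1 = 10.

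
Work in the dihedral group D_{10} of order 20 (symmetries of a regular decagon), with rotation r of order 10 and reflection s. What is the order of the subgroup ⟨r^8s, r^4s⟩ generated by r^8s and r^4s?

|⟨r^8s⟩| = 2 and |⟨r^4s⟩| = 2, so |H| is a multiple of lcm(2, 2) = 2 and divides |G| = 20.
Closing under the operation: H = {e, r^2, r^4, r^6, r^8, s, r^2s, r^4s, r^6s, r^8s}, so |H| = 10.

10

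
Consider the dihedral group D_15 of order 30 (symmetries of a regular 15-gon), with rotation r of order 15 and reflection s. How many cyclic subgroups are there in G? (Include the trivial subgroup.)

A cyclic subgroup of order d is generated by each of its φ(d) elements of order d, so the cyclic subgroups of order d number (#elements of order d)/φ(d).
Cyclic subgroups by order — order 1: 1; order 2: 15; order 3: 1; order 5: 1; order 15: 1.
Total: 19.

19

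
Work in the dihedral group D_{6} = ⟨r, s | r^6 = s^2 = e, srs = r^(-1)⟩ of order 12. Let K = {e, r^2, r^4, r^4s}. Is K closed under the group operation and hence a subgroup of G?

Closure fails: r^4 · r^4s = r^2s ∉ K. So K is not a subgroup.

No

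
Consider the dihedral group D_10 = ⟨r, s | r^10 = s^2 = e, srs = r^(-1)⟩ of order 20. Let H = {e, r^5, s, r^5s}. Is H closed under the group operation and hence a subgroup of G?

|H| = 4 divides |G| = 20, consistent with Lagrange.
H contains the identity, every element's inverse is in H, and H is closed under ·: it is a subgroup.

Yes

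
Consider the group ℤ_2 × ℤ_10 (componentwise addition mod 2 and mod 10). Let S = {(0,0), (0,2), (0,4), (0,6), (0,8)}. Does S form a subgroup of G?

Yes

|S| = 5 divides |G| = 20, consistent with Lagrange.
S contains the identity, every element's inverse is in S, and S is closed under +: it is a subgroup.
In fact S = ⟨(0,2)⟩.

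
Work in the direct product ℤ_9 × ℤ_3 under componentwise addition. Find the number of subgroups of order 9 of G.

4

|G| = 27 and 9 | 27, so subgroups of order 9 are possible by Lagrange.
The subgroups of order 9 are: {(0,0), (0,1), (0,2), (3,0), (3,1), (3,2), (6,0), (6,1), (6,2)}; {(0,0), (1,0), (2,0), (3,0), (4,0), (5,0), (6,0), (7,0), (8,0)}; {(0,0), (1,1), (2,2), (3,0), (4,1), (5,2), (6,0), (7,1), (8,2)}; {(0,0), (1,2), (2,1), (3,0), (4,2), (5,1), (6,0), (7,2), (8,1)}.
So G has 4 subgroups of order 9.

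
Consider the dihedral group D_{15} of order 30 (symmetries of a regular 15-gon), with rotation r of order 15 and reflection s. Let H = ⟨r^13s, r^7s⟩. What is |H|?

|⟨r^13s⟩| = 2 and |⟨r^7s⟩| = 2, so |H| is a multiple of lcm(2, 2) = 2 and divides |G| = 30.
Closing under the operation: H = {e, r^3, r^6, r^9, r^12, rs, r^4s, r^7s, r^10s, r^13s}, so |H| = 10.

10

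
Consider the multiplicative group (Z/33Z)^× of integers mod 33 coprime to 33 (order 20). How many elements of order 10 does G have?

12

Enumerating element orders in G gives 12 elements of order 10.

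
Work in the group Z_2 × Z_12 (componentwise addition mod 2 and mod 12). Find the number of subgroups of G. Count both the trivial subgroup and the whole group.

|G| = 24, so by Lagrange every subgroup order divides 24. Divisors: 1, 2, 3, 4, 6, 8, 12, 24.
Subgroups by order — order 1: 1; order 2: 3; order 3: 1; order 4: 3; order 6: 3; order 8: 1; order 12: 3; order 24: 1.
Total: 1 + 3 + 1 + 3 + 3 + 1 + 3 + 1 = 16.

16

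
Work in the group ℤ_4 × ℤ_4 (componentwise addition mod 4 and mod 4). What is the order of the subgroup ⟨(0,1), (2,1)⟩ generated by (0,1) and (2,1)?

|⟨(0,1)⟩| = 4 and |⟨(2,1)⟩| = 4, so |H| is a multiple of lcm(4, 4) = 4 and divides |G| = 16.
Closing under the operation: H = {(0,0), (0,1), (0,2), (0,3), (2,0), (2,1), (2,2), (2,3)}, so |H| = 8.

8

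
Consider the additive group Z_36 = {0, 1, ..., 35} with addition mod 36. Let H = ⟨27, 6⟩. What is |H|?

|⟨27⟩| = 4 and |⟨6⟩| = 6, so |H| is a multiple of lcm(4, 6) = 12 and divides |G| = 36.
Closing under the operation: H = {0, 3, 6, 9, 12, 15, 18, 21, 24, 27, 30, 33}, so |H| = 12.

12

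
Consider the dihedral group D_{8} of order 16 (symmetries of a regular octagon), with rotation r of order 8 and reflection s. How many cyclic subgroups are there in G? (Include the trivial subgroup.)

12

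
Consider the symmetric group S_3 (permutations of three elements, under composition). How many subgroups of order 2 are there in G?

3

|G| = 6 and 2 | 6, so subgroups of order 2 are possible by Lagrange.
The subgroups of order 2 are: {e, (1 2)}; {e, (1 3)}; {e, (2 3)}.
So G has 3 subgroups of order 2.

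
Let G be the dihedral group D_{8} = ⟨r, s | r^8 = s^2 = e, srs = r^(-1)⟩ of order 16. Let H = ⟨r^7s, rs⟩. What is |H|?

|⟨r^7s⟩| = 2 and |⟨rs⟩| = 2, so |H| is a multiple of lcm(2, 2) = 2 and divides |G| = 16.
Closing under the operation: H = {e, r^2, r^4, r^6, rs, r^3s, r^5s, r^7s}, so |H| = 8.

8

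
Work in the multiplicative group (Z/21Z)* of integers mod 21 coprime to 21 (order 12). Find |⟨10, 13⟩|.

|⟨10⟩| = 6 and |⟨13⟩| = 2, so |H| is a multiple of lcm(6, 2) = 6 and divides |G| = 12.
Closing under the operation: H = {1, 4, 10, 13, 16, 19}, so |H| = 6.

6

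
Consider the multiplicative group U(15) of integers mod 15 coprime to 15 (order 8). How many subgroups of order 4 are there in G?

|G| = 8 and 4 | 8, so subgroups of order 4 are possible by Lagrange.
The subgroups of order 4 are: {1, 4, 11, 14}; {1, 4, 7, 13}; {1, 2, 4, 8}.
So G has 3 subgroups of order 4.

3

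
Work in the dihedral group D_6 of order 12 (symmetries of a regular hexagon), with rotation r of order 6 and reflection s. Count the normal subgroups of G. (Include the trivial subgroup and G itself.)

7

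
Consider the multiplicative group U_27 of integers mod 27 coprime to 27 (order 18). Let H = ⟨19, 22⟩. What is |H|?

|⟨19⟩| = 3 and |⟨22⟩| = 9, so |H| is a multiple of lcm(3, 9) = 9 and divides |G| = 18.
Closing under the operation: H = {1, 4, 7, 10, 13, 16, 19, 22, 25}, so |H| = 9.

9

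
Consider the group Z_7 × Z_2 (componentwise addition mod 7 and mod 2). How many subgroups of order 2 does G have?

1

|G| = 14 and 2 | 14, so subgroups of order 2 are possible by Lagrange.
The subgroups of order 2 are: {(0,0), (0,1)}.
So G has 1 subgroup of order 2.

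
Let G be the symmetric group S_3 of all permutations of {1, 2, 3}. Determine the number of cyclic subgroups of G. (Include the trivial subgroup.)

5

Each element a generates a cyclic subgroup ⟨a⟩; distinct elements may generate the same one (a cyclic group of order d has φ(d) generators).
Cyclic subgroups by order — order 1: 1; order 2: 3; order 3: 1.
Total: 5.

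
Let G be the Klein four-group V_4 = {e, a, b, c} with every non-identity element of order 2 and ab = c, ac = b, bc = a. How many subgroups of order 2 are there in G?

|G| = 4 and 2 | 4, so subgroups of order 2 are possible by Lagrange.
The subgroups of order 2 are: {e, a}; {e, b}; {e, c}.
So G has 3 subgroups of order 2.

3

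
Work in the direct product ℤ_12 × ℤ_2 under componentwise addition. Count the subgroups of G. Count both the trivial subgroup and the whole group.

|G| = 24, so by Lagrange every subgroup order divides 24. Divisors: 1, 2, 3, 4, 6, 8, 12, 24.
Subgroups by order — order 1: 1; order 2: 3; order 3: 1; order 4: 3; order 6: 3; order 8: 1; order 12: 3; order 24: 1.
Total: 1 + 3 + 1 + 3 + 3 + 1 + 3 + 1 = 16.

16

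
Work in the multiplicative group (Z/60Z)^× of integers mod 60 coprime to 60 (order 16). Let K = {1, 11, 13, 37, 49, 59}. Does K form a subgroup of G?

No

|K| = 6 does not divide |G| = 16, so by Lagrange K is not a subgroup.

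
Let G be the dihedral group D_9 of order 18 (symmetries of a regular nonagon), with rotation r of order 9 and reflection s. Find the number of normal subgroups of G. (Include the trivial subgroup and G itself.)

4

G has 16 subgroups. Checking conjugation-invariance by order — order 1: 1/1 normal; order 2: 0/9 normal; order 3: 1/1 normal; order 6: 0/3 normal; order 9: 1/1 normal; order 18: 1/1 normal.
Total normal subgroups: 4.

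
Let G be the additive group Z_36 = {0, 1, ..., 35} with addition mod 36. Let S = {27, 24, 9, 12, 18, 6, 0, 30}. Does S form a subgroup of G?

No

|S| = 8 does not divide |G| = 36, so by Lagrange S is not a subgroup.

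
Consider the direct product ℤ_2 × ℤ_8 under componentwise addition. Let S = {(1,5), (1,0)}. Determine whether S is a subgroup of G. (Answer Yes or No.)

No

The identity (0,0) ∉ S, so S is not a subgroup.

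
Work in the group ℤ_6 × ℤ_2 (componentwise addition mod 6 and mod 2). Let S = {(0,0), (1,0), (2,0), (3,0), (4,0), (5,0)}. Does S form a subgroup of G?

|S| = 6 divides |G| = 12, consistent with Lagrange.
S contains the identity, every element's inverse is in S, and S is closed under +: it is a subgroup.
In fact S = ⟨(5,0)⟩.

Yes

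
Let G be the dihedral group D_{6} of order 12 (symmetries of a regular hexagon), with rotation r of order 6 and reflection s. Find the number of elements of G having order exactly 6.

The elements of order 6 are: r, r^5.
That's 2.

2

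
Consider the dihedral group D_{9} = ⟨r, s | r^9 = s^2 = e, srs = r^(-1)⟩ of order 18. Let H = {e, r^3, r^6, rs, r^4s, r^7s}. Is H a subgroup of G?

|H| = 6 divides |G| = 18, consistent with Lagrange.
H contains the identity, every element's inverse is in H, and H is closed under ·: it is a subgroup.

Yes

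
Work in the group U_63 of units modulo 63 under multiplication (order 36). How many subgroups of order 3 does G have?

4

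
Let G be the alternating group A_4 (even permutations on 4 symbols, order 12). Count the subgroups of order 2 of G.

3

|G| = 12 and 2 | 12, so subgroups of order 2 are possible by Lagrange.
The subgroups of order 2 are: {e, (1 2)(3 4)}; {e, (1 3)(2 4)}; {e, (1 4)(2 3)}.
So G has 3 subgroups of order 2.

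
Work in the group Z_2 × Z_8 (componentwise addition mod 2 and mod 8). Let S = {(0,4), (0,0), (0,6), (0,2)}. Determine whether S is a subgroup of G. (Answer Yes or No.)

|S| = 4 divides |G| = 16, consistent with Lagrange.
S contains the identity, every element's inverse is in S, and S is closed under +: it is a subgroup.
In fact S = ⟨(0,2)⟩.

Yes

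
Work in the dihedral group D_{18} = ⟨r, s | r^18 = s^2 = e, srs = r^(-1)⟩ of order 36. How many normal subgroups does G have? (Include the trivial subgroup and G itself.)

9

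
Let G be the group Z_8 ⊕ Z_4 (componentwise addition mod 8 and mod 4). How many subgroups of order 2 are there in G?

3

|G| = 32 and 2 | 32, so subgroups of order 2 are possible by Lagrange.
The subgroups of order 2 are: {(0,0), (0,2)}; {(0,0), (4,0)}; {(0,0), (4,2)}.
So G has 3 subgroups of order 2.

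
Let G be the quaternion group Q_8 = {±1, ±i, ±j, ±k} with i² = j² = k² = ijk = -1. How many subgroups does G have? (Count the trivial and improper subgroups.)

6

|G| = 8, so by Lagrange every subgroup order divides 8. Divisors: 1, 2, 4, 8.
Subgroups by order — order 1: 1; order 2: 1; order 4: 3; order 8: 1.
Total: 1 + 1 + 3 + 1 = 6.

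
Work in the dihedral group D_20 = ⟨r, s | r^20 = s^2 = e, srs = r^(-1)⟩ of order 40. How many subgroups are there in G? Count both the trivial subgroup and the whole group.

48

|G| = 40, so by Lagrange every subgroup order divides 40. Divisors: 1, 2, 4, 5, 8, 10, 20, 40.
Subgroups by order — order 1: 1; order 2: 21; order 4: 11; order 5: 1; order 8: 5; order 10: 5; order 20: 3; order 40: 1.
Total: 1 + 21 + 11 + 1 + 5 + 5 + 3 + 1 = 48.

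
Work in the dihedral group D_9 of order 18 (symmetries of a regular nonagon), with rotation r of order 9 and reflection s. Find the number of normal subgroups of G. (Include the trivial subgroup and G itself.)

4

G has 16 subgroups. Checking conjugation-invariance by order — order 1: 1/1 normal; order 2: 0/9 normal; order 3: 1/1 normal; order 6: 0/3 normal; order 9: 1/1 normal; order 18: 1/1 normal.
Total normal subgroups: 4.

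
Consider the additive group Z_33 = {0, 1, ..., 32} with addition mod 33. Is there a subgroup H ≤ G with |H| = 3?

Yes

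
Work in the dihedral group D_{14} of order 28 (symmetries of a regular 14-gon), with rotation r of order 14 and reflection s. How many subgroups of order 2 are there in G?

|G| = 28 and 2 | 28, so subgroups of order 2 are possible by Lagrange.
The subgroups of order 2 are: {e, r^10s}; {e, r^11s}; {e, r^12s}; {e, r^13s}; … (15 in all).
So G has 15 subgroups of order 2.

15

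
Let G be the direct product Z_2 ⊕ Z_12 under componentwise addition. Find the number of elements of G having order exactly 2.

3

An element (a,b) has order lcm(ord(a), ord(b)); count pairs with lcm equal to 2.
Enumerating gives 3 such elements.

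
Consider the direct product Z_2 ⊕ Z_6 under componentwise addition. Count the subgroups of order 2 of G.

3

|G| = 12 and 2 | 12, so subgroups of order 2 are possible by Lagrange.
The subgroups of order 2 are: {(0,0), (0,3)}; {(0,0), (1,0)}; {(0,0), (1,3)}.
So G has 3 subgroups of order 2.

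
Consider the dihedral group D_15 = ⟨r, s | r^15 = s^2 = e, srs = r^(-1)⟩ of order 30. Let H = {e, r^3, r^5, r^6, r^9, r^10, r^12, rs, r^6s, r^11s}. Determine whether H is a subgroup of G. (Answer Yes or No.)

Closure fails: r^11s · r^9 = r^2s ∉ H. So H is not a subgroup.

No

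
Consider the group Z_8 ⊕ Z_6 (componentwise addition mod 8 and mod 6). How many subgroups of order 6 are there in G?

3

|G| = 48 and 6 | 48, so subgroups of order 6 are possible by Lagrange.
The subgroups of order 6 are: {(0,0), (0,1), (0,2), (0,3), (0,4), (0,5)}; {(0,0), (0,2), (0,4), (4,0), (4,2), (4,4)}; {(0,0), (0,2), (0,4), (4,1), (4,3), (4,5)}.
So G has 3 subgroups of order 6.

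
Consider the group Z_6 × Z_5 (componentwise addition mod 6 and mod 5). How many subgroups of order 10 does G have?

1

|G| = 30 and 10 | 30, so subgroups of order 10 are possible by Lagrange.
The subgroups of order 10 are: {(0,0), (0,1), (0,2), (0,3), (0,4), (3,0), (3,1), (3,2), (3,3), (3,4)}.
So G has 1 subgroup of order 10.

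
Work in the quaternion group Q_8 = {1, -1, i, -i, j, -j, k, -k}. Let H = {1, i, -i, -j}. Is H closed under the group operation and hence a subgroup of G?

No

-j ∈ H but its inverse j ∉ H, so H is not a subgroup.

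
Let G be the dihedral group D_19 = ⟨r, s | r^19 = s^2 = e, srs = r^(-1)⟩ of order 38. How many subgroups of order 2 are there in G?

19

|G| = 38 and 2 | 38, so subgroups of order 2 are possible by Lagrange.
The subgroups of order 2 are: {e, r^10s}; {e, r^11s}; {e, r^12s}; {e, r^13s}; … (19 in all).
So G has 19 subgroups of order 2.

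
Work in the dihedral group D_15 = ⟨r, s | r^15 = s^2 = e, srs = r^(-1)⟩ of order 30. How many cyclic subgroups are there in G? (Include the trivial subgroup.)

19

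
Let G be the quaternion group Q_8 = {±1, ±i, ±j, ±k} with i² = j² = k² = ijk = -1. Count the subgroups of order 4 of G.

|G| = 8 and 4 | 8, so subgroups of order 4 are possible by Lagrange.
The subgroups of order 4 are: {1, -1, i, -i}; {1, -1, j, -j}; {1, -1, k, -k}.
So G has 3 subgroups of order 4.

3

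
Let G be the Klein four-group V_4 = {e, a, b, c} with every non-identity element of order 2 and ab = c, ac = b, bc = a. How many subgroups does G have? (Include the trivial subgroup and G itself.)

5

|G| = 4, so by Lagrange every subgroup order divides 4. Divisors: 1, 2, 4.
Subgroups by order — order 1: 1; order 2: 3; order 4: 1.
Total: 1 + 3 + 1 = 5.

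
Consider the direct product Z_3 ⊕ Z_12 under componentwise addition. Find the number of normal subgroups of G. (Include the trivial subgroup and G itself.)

18

G is abelian, so every subgroup is normal.
G has 18 subgroups in total, hence 18 normal subgroups.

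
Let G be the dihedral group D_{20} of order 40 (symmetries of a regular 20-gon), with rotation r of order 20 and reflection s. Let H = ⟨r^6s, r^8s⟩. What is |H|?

20

|⟨r^6s⟩| = 2 and |⟨r^8s⟩| = 2, so |H| is a multiple of lcm(2, 2) = 2 and divides |G| = 40.
Closing under the operation: H = {e, r^2, r^4, r^6, r^8, r^10, r^12, r^14, r^16, r^18, s, r^2s, r^4s, r^6s, r^8s, r^10s, r^12s, r^14s, r^16s, r^18s}, so |H| = 20.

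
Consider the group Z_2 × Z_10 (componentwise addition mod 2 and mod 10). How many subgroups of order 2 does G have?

3

|G| = 20 and 2 | 20, so subgroups of order 2 are possible by Lagrange.
The subgroups of order 2 are: {(0,0), (0,5)}; {(0,0), (1,0)}; {(0,0), (1,5)}.
So G has 3 subgroups of order 2.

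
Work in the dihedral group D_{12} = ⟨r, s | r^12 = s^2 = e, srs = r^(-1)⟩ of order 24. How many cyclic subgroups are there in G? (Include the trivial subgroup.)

Each element a generates a cyclic subgroup ⟨a⟩; distinct elements may generate the same one (a cyclic group of order d has φ(d) generators).
Cyclic subgroups by order — order 1: 1; order 2: 13; order 3: 1; order 4: 1; order 6: 1; order 12: 1.
Total: 18.

18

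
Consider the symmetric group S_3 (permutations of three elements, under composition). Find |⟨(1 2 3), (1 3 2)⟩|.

3

|⟨(1 2 3)⟩| = 3 and |⟨(1 3 2)⟩| = 3, so |H| is a multiple of lcm(3, 3) = 3 and divides |G| = 6.
Closing under the operation: H = {e, (1 2 3), (1 3 2)}, so |H| = 3.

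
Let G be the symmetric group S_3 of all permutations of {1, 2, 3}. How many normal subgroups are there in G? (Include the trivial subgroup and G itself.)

G has 6 subgroups. Checking conjugation-invariance by order — order 1: 1/1 normal; order 2: 0/3 normal; order 3: 1/1 normal; order 6: 1/1 normal.
Total normal subgroups: 3.

3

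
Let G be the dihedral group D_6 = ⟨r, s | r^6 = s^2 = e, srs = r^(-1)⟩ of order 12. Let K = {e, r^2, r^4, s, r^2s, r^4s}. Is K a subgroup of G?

Yes

|K| = 6 divides |G| = 12, consistent with Lagrange.
K contains the identity, every element's inverse is in K, and K is closed under ·: it is a subgroup.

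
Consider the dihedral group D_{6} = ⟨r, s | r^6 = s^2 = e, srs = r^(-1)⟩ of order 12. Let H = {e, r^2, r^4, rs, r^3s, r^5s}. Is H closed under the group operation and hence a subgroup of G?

|H| = 6 divides |G| = 12, consistent with Lagrange.
H contains the identity, every element's inverse is in H, and H is closed under ·: it is a subgroup.

Yes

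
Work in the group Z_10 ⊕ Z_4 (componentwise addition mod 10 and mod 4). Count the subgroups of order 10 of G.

3

|G| = 40 and 10 | 40, so subgroups of order 10 are possible by Lagrange.
The subgroups of order 10 are: {(0,0), (0,2), (2,0), (2,2), (4,0), (4,2), (6,0), (6,2), (8,0), (8,2)}; {(0,0), (1,0), (2,0), (3,0), (4,0), (5,0), (6,0), (7,0), (8,0), (9,0)}; {(0,0), (1,2), (2,0), (3,2), (4,0), (5,2), (6,0), (7,2), (8,0), (9,2)}.
So G has 3 subgroups of order 10.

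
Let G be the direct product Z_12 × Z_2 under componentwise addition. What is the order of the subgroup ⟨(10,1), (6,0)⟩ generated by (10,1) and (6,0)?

12

|⟨(10,1)⟩| = 6 and |⟨(6,0)⟩| = 2, so |H| is a multiple of lcm(6, 2) = 6 and divides |G| = 24.
Closing under the operation: H = {(0,0), (0,1), (2,0), (2,1), (4,0), (4,1), (6,0), (6,1), (8,0), (8,1), (10,0), (10,1)}, so |H| = 12.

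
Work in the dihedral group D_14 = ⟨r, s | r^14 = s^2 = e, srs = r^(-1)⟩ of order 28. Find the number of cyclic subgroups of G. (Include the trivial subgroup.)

Each element a generates a cyclic subgroup ⟨a⟩; distinct elements may generate the same one (a cyclic group of order d has φ(d) generators).
Cyclic subgroups by order — order 1: 1; order 2: 15; order 7: 1; order 14: 1.
Total: 18.

18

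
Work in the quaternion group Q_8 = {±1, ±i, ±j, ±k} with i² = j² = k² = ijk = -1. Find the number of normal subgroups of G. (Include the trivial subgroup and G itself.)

6

G has 6 subgroups. Checking conjugation-invariance by order — order 1: 1/1 normal; order 2: 1/1 normal; order 4: 3/3 normal; order 8: 1/1 normal.
Total normal subgroups: 6.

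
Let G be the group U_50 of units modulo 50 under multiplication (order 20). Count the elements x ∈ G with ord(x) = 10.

4

The elements of order 10 are: 9, 19, 29, 39.
That's 4.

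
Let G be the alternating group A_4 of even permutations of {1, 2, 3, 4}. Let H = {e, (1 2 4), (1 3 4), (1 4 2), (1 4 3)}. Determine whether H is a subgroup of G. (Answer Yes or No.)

No

|H| = 5 does not divide |G| = 12, so by Lagrange H is not a subgroup.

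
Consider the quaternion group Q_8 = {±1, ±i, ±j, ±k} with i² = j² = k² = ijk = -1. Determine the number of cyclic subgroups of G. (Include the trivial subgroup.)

Group the elements of G by the cyclic subgroup they generate; each cyclic subgroup of order d accounts for φ(d) elements.
Cyclic subgroups by order — order 1: 1; order 2: 1; order 4: 3.
Total: 5.

5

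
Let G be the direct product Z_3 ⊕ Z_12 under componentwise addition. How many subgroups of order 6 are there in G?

4

|G| = 36 and 6 | 36, so subgroups of order 6 are possible by Lagrange.
The subgroups of order 6 are: {(0,0), (0,2), (0,4), (0,6), (0,8), (0,10)}; {(0,0), (0,6), (1,0), (1,6), (2,0), (2,6)}; {(0,0), (0,6), (1,4), (1,10), (2,2), (2,8)}; {(0,0), (0,6), (1,2), (1,8), (2,4), (2,10)}.
So G has 4 subgroups of order 6.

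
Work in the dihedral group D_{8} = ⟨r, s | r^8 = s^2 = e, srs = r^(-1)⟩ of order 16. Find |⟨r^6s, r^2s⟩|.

4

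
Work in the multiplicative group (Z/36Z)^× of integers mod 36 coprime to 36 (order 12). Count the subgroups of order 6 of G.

3

|G| = 12 and 6 | 12, so subgroups of order 6 are possible by Lagrange.
The subgroups of order 6 are: {1, 11, 13, 23, 25, 35}; {1, 5, 13, 17, 25, 29}; {1, 7, 13, 19, 25, 31}.
So G has 3 subgroups of order 6.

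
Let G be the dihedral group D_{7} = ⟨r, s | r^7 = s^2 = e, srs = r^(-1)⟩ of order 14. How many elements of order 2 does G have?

7

The elements of order 2 are: s, rs, r^2s, r^3s, r^4s, r^5s, r^6s.
That's 7.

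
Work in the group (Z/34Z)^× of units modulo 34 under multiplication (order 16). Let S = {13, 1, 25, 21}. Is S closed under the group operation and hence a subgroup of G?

No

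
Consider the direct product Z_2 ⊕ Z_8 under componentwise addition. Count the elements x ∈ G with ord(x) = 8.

8

An element (a,b) has order lcm(ord(a), ord(b)); count pairs with lcm equal to 8.
Enumerating gives 8 such elements.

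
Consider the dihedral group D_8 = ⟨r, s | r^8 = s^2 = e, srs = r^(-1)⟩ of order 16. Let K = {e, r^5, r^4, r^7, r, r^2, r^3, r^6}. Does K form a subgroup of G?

Yes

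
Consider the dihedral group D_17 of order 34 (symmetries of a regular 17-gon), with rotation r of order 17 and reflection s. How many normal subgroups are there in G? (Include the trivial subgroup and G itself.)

3

G has 20 subgroups. Checking conjugation-invariance by order — order 1: 1/1 normal; order 2: 0/17 normal; order 17: 1/1 normal; order 34: 1/1 normal.
Total normal subgroups: 3.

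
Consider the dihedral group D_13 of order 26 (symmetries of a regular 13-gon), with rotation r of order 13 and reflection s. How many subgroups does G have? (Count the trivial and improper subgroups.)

16

|G| = 26, so by Lagrange every subgroup order divides 26. Divisors: 1, 2, 13, 26.
Subgroups by order — order 1: 1; order 2: 13; order 13: 1; order 26: 1.
Total: 1 + 13 + 1 + 1 = 16.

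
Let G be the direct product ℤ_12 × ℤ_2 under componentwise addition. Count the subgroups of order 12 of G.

|G| = 24 and 12 | 24, so subgroups of order 12 are possible by Lagrange.
The subgroups of order 12 are: {(0,0), (0,1), (2,0), (2,1), (4,0), (4,1), (6,0), (6,1), (8,0), (8,1), (10,0), (10,1)}; {(0,0), (1,0), (2,0), (3,0), (4,0), (5,0), (6,0), (7,0), (8,0), (9,0), (10,0), (11,0)}; {(0,0), (1,1), (2,0), (3,1), (4,0), (5,1), (6,0), (7,1), (8,0), (9,1), (10,0), (11,1)}.
So G has 3 subgroups of order 12.

3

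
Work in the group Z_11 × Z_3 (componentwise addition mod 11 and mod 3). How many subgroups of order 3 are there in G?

1

|G| = 33 and 3 | 33, so subgroups of order 3 are possible by Lagrange.
The subgroups of order 3 are: {(0,0), (0,1), (0,2)}.
So G has 1 subgroup of order 3.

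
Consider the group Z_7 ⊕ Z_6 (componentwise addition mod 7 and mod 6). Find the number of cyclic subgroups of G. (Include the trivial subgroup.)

Group the elements of G by the cyclic subgroup they generate; each cyclic subgroup of order d accounts for φ(d) elements.
Cyclic subgroups by order — order 1: 1; order 2: 1; order 3: 1; order 6: 1; order 7: 1; order 14: 1; order 21: 1; order 42: 1.
Total: 8.

8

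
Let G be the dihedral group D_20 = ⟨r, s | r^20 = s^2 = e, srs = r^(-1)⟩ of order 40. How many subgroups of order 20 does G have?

3

|G| = 40 and 20 | 40, so subgroups of order 20 are possible by Lagrange.
The subgroups of order 20 are: {e, r, r^2, r^3, r^4, r^5, r^6, r^7, r^8, r^9, r^10, r^11, r^12, r^13, r^14, r^15, r^16, r^17, r^18, r^19}; {e, r^2, r^4, r^6, r^8, r^10, r^12, r^14, r^16, r^18, s, r^2s, r^4s, r^6s, r^8s, r^10s, r^12s, r^14s, r^16s, r^18s}; {e, r^2, r^4, r^6, r^8, r^10, r^12, r^14, r^16, r^18, rs, r^3s, r^5s, r^7s, r^9s, r^11s, r^13s, r^15s, r^17s, r^19s}.
So G has 3 subgroups of order 20.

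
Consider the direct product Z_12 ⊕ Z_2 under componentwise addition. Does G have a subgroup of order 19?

19 does not divide |G| = 24, so by Lagrange no subgroup of order 19 exists.

No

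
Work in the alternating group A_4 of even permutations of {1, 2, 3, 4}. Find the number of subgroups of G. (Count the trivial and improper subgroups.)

10

|G| = 12, so by Lagrange every subgroup order divides 12. Divisors: 1, 2, 3, 4, 6, 12.
Subgroups by order — order 1: 1; order 2: 3; order 3: 4; order 4: 1; order 6: 0; order 12: 1.
Total: 1 + 3 + 4 + 1 + 0 + 1 = 10.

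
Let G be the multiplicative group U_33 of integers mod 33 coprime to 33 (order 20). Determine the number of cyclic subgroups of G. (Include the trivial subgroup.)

Group the elements of G by the cyclic subgroup they generate; each cyclic subgroup of order d accounts for φ(d) elements.
Cyclic subgroups by order — order 1: 1; order 2: 3; order 5: 1; order 10: 3.
Total: 8.

8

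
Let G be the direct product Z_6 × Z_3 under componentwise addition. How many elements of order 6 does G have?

8

An element (a,b) has order lcm(ord(a), ord(b)); count pairs with lcm equal to 6.
Enumerating gives 8 such elements.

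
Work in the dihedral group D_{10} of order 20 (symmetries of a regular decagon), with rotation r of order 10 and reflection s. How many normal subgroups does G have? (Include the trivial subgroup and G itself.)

7

G has 22 subgroups. Checking conjugation-invariance by order — order 1: 1/1 normal; order 2: 1/11 normal; order 4: 0/5 normal; order 5: 1/1 normal; order 10: 3/3 normal; order 20: 1/1 normal.
Total normal subgroups: 7.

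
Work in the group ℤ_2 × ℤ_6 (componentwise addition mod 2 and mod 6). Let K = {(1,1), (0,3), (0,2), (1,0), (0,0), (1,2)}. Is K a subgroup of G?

No

(0,2) ∈ K but its inverse (0,4) ∉ K, so K is not a subgroup.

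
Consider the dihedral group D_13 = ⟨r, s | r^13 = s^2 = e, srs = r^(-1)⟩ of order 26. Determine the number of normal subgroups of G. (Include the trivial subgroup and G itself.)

G has 16 subgroups. Checking conjugation-invariance by order — order 1: 1/1 normal; order 2: 0/13 normal; order 13: 1/1 normal; order 26: 1/1 normal.
Total normal subgroups: 3.

3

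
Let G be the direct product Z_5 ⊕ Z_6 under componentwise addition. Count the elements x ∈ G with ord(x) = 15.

An element (a,b) has order lcm(ord(a), ord(b)); count pairs with lcm equal to 15.
Enumerating gives 8 such elements.

8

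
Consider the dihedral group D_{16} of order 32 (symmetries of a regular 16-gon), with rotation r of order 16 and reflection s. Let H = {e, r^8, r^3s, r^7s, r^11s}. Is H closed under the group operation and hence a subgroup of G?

No

|H| = 5 does not divide |G| = 32, so by Lagrange H is not a subgroup.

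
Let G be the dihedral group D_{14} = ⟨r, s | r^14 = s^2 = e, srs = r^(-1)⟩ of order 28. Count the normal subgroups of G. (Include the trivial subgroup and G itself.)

G has 28 subgroups. Checking conjugation-invariance by order — order 1: 1/1 normal; order 2: 1/15 normal; order 4: 0/7 normal; order 7: 1/1 normal; order 14: 3/3 normal; order 28: 1/1 normal.
Total normal subgroups: 7.

7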